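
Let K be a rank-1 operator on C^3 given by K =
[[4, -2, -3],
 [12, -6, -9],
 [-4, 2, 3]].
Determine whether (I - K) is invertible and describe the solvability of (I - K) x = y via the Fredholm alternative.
(I - K) is singular (det(I - K) = 0, i.e. 1 ∈ sigma(K)). (I - K) x = y is solvable iff y ⊥ ker((I - K)^*) = span{(4, -2, -3)}, i.e. iff 4y_1 - 2y_2 - 3y_3 = 0. When solvable, the solutions are x = y + c·(1, 3, -1), c arbitrary (ker(I - K) = span{(1, 3, -1)}, dimension 1).

K has rank 1, so it is an outer product K = u v^T: every row of K is a multiple of one row vector. Reading off the entries, u = (1, 3, -1) and v = (4, -2, -3) (row i of K equals u_i·v^T). A rank-one matrix u v^T satisfies K u = u (v·u) and kills the (2)-dimensional subspace v^⊥, so its characteristic polynomial is lambda^2 (lambda - v·u) with v·u = tr K = 1. Hence the eigenvalues of I - K are 1 (multiplicity 2) and 1 - (1) = 0, so det(I - K) = 0. (Direct check: I - K =
[[-3, 2, 3],
 [-12, 7, 9],
 [4, -2, -2]]
has determinant 0.) So 1 is an eigenvalue of K and (I - K) is not invertible. The finite-dimensional Fredholm alternative says: either (I - K) is invertible, or ker(I - K) ≠ {0} and then range(I - K) = ker((I - K)^*)^⊥, with dim ker(I - K) = dim ker((I - K)^*). We are in the second case, so we need both kernels. Kernel of I - K: (I - K) u = u - u (v·u) = u - u = 0, so ker(I - K) = span{u} = span{(1, 3, -1)} (it is exactly 1-dimensional because rank(I - K) = 2). Kernel of the adjoint: K is real, so (I - K)^* = I - K^T = I - v u^T, and (I - v u^T) v = v - v (u·v) = 0; hence ker((I - K)^*) = span{v} = span{(4, -2, -3)}. Therefore (I - K) x = y is solvable iff <y, v> = 0, i.e. iff 4y_1 - 2y_2 - 3y_3 = 0. When this holds, K y = u (v·y) = 0, so (I - K) y = y and x = y is a particular solution; the full solution set is the line x = y + c·u = y + c·(1, 3, -1), c ∈ C.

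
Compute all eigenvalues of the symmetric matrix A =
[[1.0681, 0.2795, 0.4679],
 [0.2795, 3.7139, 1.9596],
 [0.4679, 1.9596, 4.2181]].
sigma(A) ≈ {1, 2, 6}

A is real symmetric, so its spectrum consists of real eigenvalues. Expanding the characteristic polynomial of the displayed matrix gives
  det(λ I - A) = p(λ) = λ^3 + (-9)λ^2 + (20)λ + (-12).
Solving p(λ) = 0 yields eigenvalues ≈ 1, 2, 6. (A is shown rounded to 4 decimals, so these recover the underlying integer eigenvalues to within that precision.)
Verification: the trace of A = 9 equals the sum of eigenvalues 9, and det(A) ≈ 12.0008 matches the eigenvalue product 12.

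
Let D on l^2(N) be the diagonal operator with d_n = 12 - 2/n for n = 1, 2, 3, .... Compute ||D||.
||D|| = 12

For a diagonal operator on l^2 with entries d_n, ||D|| = sup_n |d_n|. Here d_1 = 10, d_2 = 11, ..., and d_n = 12 - 2/n increases monotonically toward 12. All terms lie in [10, 12), so |d_n| = d_n and the supremum is the limit 12, which is not attained by any individual d_n. Hence ||D|| = 12.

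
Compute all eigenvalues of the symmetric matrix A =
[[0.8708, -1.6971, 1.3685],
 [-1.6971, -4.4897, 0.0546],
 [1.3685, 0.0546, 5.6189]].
sigma(A) ≈ {-5, 1, 6}

A is real symmetric, so its spectrum consists of real eigenvalues. Expanding the characteristic polynomial of the displayed matrix gives
  det(λ I - A) = p(λ) = λ^3 + (-2)λ^2 + (-29)λ + (30).
Solving p(λ) = 0 yields eigenvalues ≈ -5, 1, 6. (A is shown rounded to 4 decimals, so these recover the underlying integer eigenvalues to within that precision.)
Verification: the trace of A = 2 equals the sum of eigenvalues 2, and det(A) ≈ -29.9990 matches the eigenvalue product -30.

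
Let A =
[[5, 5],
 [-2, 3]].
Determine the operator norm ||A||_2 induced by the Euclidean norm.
||A||_2 = sqrt((63 + sqrt(1469))/2) ≈ 7.1178 (= sqrt(largest eigenvalue of A^T A))

||A||_2 = sigma_max(A) = sqrt(lambda_max(A^T A)). Form the symmetric matrix M = A^T A =
[[29, 19],
 [19, 34]].
Its characteristic polynomial (trace, determinant of M give the coefficients) is
  p(λ) = det(λ I - M) = λ^2 - 63λ + 625.
For λ^2 - 63λ + 625 the discriminant is 1469. It is nonnegative but not a perfect square, so the roots are real and irrational: λ = (63 ± sqrt(1469))/2 ≈ 50.6638, 12.3362.
So the eigenvalues of A^T A are ≈ 12.3362, 50.6638 (all ≥ 0, as they must be for A^T A). The largest is λ_max = (63 + sqrt(1469))/2 ≈ 50.6638, hence ||A||_2 = sqrt(λ_max) = sqrt((63 + sqrt(1469))/2) ≈ 7.1178.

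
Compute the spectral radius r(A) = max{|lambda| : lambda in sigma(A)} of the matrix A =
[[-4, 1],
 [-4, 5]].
r(A) = (1 + sqrt(65))/2 ≈ 4.5311

The eigenvalues of A are the roots of its characteristic polynomial. With M = A (coefficients from the trace and determinant):
  p(λ) = det(λ I - M) = λ^2 - λ - 16.
For λ^2 - λ - 16 the discriminant is 65. It is nonnegative but not a perfect square, so the roots are real and irrational: λ = (1 ± sqrt(65))/2 ≈ 4.5311, -3.5311.
Thus the eigenvalues (to 4 decimals) are 4.5311 (modulus 4.5311); -3.5311 (modulus 3.5311). The spectral radius is the largest modulus: r(A) = (1 + sqrt(65))/2 ≈ 4.5311. (Cross-check: r(A) ≤ ||A||_2 ≈ 7.2929; equality holds whenever A is normal, though it can also hold for some non-normal A.)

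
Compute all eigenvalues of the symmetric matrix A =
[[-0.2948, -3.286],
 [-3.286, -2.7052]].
sigma(A) ≈ {-5, 2}

A is real symmetric, so its spectrum consists of real eigenvalues. Expanding the characteristic polynomial of the displayed matrix gives
  det(λ I - A) = p(λ) = λ^2 + (3)λ + (-10).
Solving p(λ) = 0 yields eigenvalues ≈ -5, 2. (A is shown rounded to 4 decimals, so these recover the underlying integer eigenvalues to within that precision.)
Verification: the trace of A = -3 equals the sum of eigenvalues -3, and det(A) ≈ -10.0003 matches the eigenvalue product -10.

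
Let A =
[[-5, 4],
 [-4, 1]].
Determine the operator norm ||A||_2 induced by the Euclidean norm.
||A||_2 = sqrt((58 + sqrt(2880))/2) ≈ 7.4721 (= sqrt(largest eigenvalue of A^T A))

||A||_2 = sigma_max(A) = sqrt(lambda_max(A^T A)). Form the symmetric matrix M = A^T A =
[[41, -24],
 [-24, 17]].
Its characteristic polynomial (trace, determinant of M give the coefficients) is
  p(λ) = det(λ I - M) = λ^2 - 58λ + 121.
For λ^2 - 58λ + 121 the discriminant is 2880. It is nonnegative but not a perfect square, so the roots are real and irrational: λ = (58 ± sqrt(2880))/2 ≈ 55.8328, 2.1672.
So the eigenvalues of A^T A are ≈ 2.1672, 55.8328 (all ≥ 0, as they must be for A^T A). The largest is λ_max = (58 + sqrt(2880))/2 ≈ 55.8328, hence ||A||_2 = sqrt(λ_max) = sqrt((58 + sqrt(2880))/2) ≈ 7.4721.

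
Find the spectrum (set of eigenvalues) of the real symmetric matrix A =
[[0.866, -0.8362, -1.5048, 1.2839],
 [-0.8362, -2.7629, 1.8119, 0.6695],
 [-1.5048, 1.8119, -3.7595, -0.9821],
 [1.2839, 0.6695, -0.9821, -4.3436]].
sigma(A) ≈ {-6, -4, -2, 2}

A is real symmetric, so its spectrum consists of real eigenvalues. Expanding the characteristic polynomial of the displayed matrix gives
  det(λ I - A) = p(λ) = λ^4 + (10)λ^3 + (20)λ^2 + (-40)λ + (-95.9989).
Solving p(λ) = 0 yields eigenvalues ≈ -6, -4, -2, 2. (A is shown rounded to 4 decimals, so these recover the underlying integer eigenvalues to within that precision.)
Verification: the trace of A = -10 equals the sum of eigenvalues -10, and det(A) ≈ -95.9989 matches the eigenvalue product -96.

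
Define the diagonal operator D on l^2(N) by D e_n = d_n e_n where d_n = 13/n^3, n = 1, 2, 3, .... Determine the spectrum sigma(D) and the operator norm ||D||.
sigma(D) = {13/n^3 : n ≥ 1} ∪ {0}; ||D|| = 13

A bounded diagonal operator on l^2 with diagonal entries d_n has spectrum equal to the closure of {d_n : n ≥ 1}: every d_n is an eigenvalue (with eigenvector e_n), so {d_n} ⊂ sigma(D); the spectrum is closed, so its closure is too; and for lambda not in the closure, (D - lambda I) has bounded inverse (the diagonal entries 1/(d_n - lambda) are bounded). For our sequence d_n = 13/n^3, n = 1, 2, 3, ...:
  - {d_n} = {13/n^3 : n ≥ 1}; the only limit point is 0
  - closure = {13/n^3 : n ≥ 1} ∪ {0}
For the norm: a diagonal operator has ||D|| = sup_n |d_n|. Here d_n = 13/n^3 is positive and decreasing, so sup_n |d_n| = d_1 = 13. So ||D|| = 13.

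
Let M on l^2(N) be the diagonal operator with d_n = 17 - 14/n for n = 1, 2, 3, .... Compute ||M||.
||M|| = 17

For a diagonal operator on l^2 with entries d_n, ||M|| = sup_n |d_n|. Here d_1 = 3, d_2 = 10, ..., and d_n = 17 - 14/n increases monotonically toward 17. All terms lie in [3, 17), so |d_n| = d_n and the supremum is the limit 17, which is not attained by any individual d_n. Hence ||M|| = 17.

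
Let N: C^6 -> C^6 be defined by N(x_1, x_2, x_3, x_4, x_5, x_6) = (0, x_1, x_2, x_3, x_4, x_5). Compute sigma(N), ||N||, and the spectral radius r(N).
sigma(N) = {0}; ||N|| = 1; r(N) = 0. (N is nilpotent with N^6 = 0.)

On C^6, N is a strictly lower-triangular matrix with 1 on the subdiagonal and zeros elsewhere, so its characteristic polynomial is lambda^6 and every eigenvalue is 0: sigma(N) = {0}. For the operator norm, N e_i = e_{i+1} for i = 1, ..., 5 and N e_6 = 0, so the singular values of N are 1 (with multiplicity 5) and 0; hence ||N|| = 1. The spectral radius r(N) = max|lambda| = 0. Note ||N|| > r(N) — characteristic of non-normal nilpotent operators. Indeed N^6 = 0.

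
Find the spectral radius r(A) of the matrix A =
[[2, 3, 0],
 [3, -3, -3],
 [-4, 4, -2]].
r(A) ≈ 4.9111

The eigenvalues of A are the roots of its characteristic polynomial. With M = A (coefficients from the trace, the sum of principal 2x2 minors, and det A):
  p(λ) = det(λ I - M) = λ^3 + 3λ^2 - λ - 90.
No integer candidate from the rational root theorem (±divisors of 90) is a root, so the roots are irrational. The cubic discriminant is Δ = -204107 < 0, so there is one real root and a complex-conjugate pair. p(3) = -39 and p(4) = 18 have opposite signs, so a root lies in (3, 4); Newton's method refines it to λ ≈ 3.7315. Dividing out (λ - (3.7315)) leaves approximately λ^2 + 6.7315λ + 24.1188. For λ^2 + 6.7315λ + 24.1188 the discriminant is -51.1619. It is negative, so the remaining roots are the complex-conjugate pair λ ≈ -3.3658 ± 3.5764i. Their product equals the constant term, so |λ|^2 ≈ 24.1188 and |λ| ≈ 4.9111.
Thus the eigenvalues (to 4 decimals) are 3.7315 (modulus 3.7315); -3.3658 ± 3.5764i (modulus 4.9111). The spectral radius is the largest modulus: r(A) ≈ 4.9111. (Cross-check: r(A) ≤ ||A||_2 ≈ 7.1216; equality holds whenever A is normal, though it can also hold for some non-normal A.)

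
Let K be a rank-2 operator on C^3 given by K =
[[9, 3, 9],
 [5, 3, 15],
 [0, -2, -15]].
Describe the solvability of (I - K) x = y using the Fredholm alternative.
(I - K) is invertible (det(I - K) = -134 ≠ 0), so for every y in C^3 the equation (I - K) x = y has a unique solution.

K has rank 2 and factors as K = U V^T = u1 v1^T + u2 v2^T with u1 = (0, -2, 3), v1 = (2, 0, -3), u2 = (-3, -3, 2), v2 = (-3, -1, -3) (multiplying out reproduces the displayed K). The nonzero eigenvalues of U V^T coincide with those of the 2 x 2 matrix G = V^T U = [[v1·u1, v1·u2], [v2·u1, v2·u2]] = [[-9, -12], [-7, 6]], and by the Sylvester determinant identity det(I_3 - U V^T) = det(I_2 - V^T U) = det([[10, 12], [7, -5]]) = (10)(-5) - (12)(7) = -134. (Direct check: I - K =
[[-8, -3, -9],
 [-5, -2, -15],
 [0, 2, 16]]
has determinant -134.) The finite-dimensional Fredholm alternative says: either (I - K) is invertible, or ker(I - K) ≠ {0} and then range(I - K) = ker((I - K)^*)^⊥, with dim ker(I - K) = dim ker((I - K)^*). Since det(I - K) ≠ 0, 1 is not an eigenvalue of K and ker(I - K) = {0}, so we are in the first case: for every y there is a unique x = (I - K)^(-1) y. (Explicitly, by the Woodbury identity, (I - U V^T)^(-1) = I + U (I_2 - G)^(-1) V^T.)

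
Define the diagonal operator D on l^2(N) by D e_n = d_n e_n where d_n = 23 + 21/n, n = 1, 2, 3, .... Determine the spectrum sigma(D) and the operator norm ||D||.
sigma(D) = {23 + 21/n : n ≥ 1} ∪ {23}; ||D|| = 44

A bounded diagonal operator on l^2 with diagonal entries d_n has spectrum equal to the closure of {d_n : n ≥ 1}: every d_n is an eigenvalue (with eigenvector e_n), so {d_n} ⊂ sigma(D); the spectrum is closed, so its closure is too; and for lambda not in the closure, (D - lambda I) has bounded inverse (the diagonal entries 1/(d_n - lambda) are bounded). For our sequence d_n = 23 + 21/n, n = 1, 2, 3, ...:
  - {d_n} = {23 + 21/n : n ≥ 1}; the only limit point is 23
  - closure = {23 + 21/n : n ≥ 1} ∪ {23}
For the norm: a diagonal operator has ||D|| = sup_n |d_n|. Here d_n = 23 + 21/n is positive and decreasing, so sup_n |d_n| = d_1 = 23 + 21 = 44. So ||D|| = 44.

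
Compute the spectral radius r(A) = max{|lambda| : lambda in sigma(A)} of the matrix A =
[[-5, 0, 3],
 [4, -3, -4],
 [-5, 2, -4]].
r(A) ≈ 6.7037

The eigenvalues of A are the roots of its characteristic polynomial. With M = A (coefficients from the trace, the sum of principal 2x2 minors, and det A):
  p(λ) = det(λ I - M) = λ^3 + 12λ^2 + 70λ + 121.
No integer candidate from the rational root theorem (±divisors of 121) is a root, so the roots are irrational. The cubic discriminant is Δ = -68539 < 0, so there is one real root and a complex-conjugate pair. p(-3) = -8 and p(-2) = 21 have opposite signs, so a root lies in (-3, -2); Newton's method refines it to λ ≈ -2.6925. Dividing out (λ - (-2.6925)) leaves approximately λ^2 + 9.3075λ + 44.9395. For λ^2 + 9.3075λ + 44.9395 the discriminant is -93.1286. It is negative, so the remaining roots are the complex-conjugate pair λ ≈ -4.6537 ± 4.8252i. Their product equals the constant term, so |λ|^2 ≈ 44.9395 and |λ| ≈ 6.7037.
Thus the eigenvalues (to 4 decimals) are -2.6925 (modulus 2.6925); -4.6537 ± 4.8252i (modulus 6.7037). The spectral radius is the largest modulus: r(A) ≈ 6.7037. (Cross-check: r(A) ≤ ||A||_2 ≈ 8.8135; equality holds whenever A is normal, though it can also hold for some non-normal A.)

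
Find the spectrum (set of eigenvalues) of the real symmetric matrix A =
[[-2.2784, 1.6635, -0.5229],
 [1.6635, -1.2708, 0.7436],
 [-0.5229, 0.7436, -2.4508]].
sigma(A) ≈ {-4, -2, 0}

A is real symmetric, so its spectrum consists of real eigenvalues. Expanding the characteristic polynomial of the displayed matrix gives
  det(λ I - A) = p(λ) = λ^3 + (6)λ^2 + (8)λ + (0).
Solving p(λ) = 0 yields eigenvalues ≈ -4, -2, 0. (A is shown rounded to 4 decimals, so these recover the underlying integer eigenvalues to within that precision.)
Verification: the trace of A = -6 equals the sum of eigenvalues -6, and det(A) ≈ -0.0004 matches the eigenvalue product 0.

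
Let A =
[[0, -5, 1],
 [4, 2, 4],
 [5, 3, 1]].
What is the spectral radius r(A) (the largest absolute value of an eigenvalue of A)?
r(A) ≈ 4.9583

The eigenvalues of A are the roots of its characteristic polynomial. With M = A (coefficients from the trace, the sum of principal 2x2 minors, and det A):
  p(λ) = det(λ I - M) = λ^3 - 3λ^2 + 5λ + 78.
No integer candidate from the rational root theorem (±divisors of 78) is a root, so the roots are irrational. The cubic discriminant is Δ = -177179 < 0, so there is one real root and a complex-conjugate pair. p(-4) = -54 and p(-3) = 9 have opposite signs, so a root lies in (-4, -3); Newton's method refines it to λ ≈ -3.1727. Dividing out (λ - (-3.1727)) leaves approximately λ^2 - 6.1727λ + 24.5845. For λ^2 - 6.1727λ + 24.5845 the discriminant is -60.2352. It is negative, so the remaining roots are the complex-conjugate pair λ ≈ 3.0864 ± 3.8806i. Their product equals the constant term, so |λ|^2 ≈ 24.5845 and |λ| ≈ 4.9583.
Thus the eigenvalues (to 4 decimals) are -3.1727 (modulus 3.1727); 3.0864 ± 3.8806i (modulus 4.9583). The spectral radius is the largest modulus: r(A) ≈ 4.9583. (Cross-check: r(A) ≤ ||A||_2 ≈ 8.3705; equality holds whenever A is normal, though it can also hold for some non-normal A.)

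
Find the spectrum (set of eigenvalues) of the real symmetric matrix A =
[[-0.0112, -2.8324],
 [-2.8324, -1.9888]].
sigma(A) ≈ {-4, 2}

A is real symmetric, so its spectrum consists of real eigenvalues. Expanding the characteristic polynomial of the displayed matrix gives
  det(λ I - A) = p(λ) = λ^2 + (2)λ + (-8).
Solving p(λ) = 0 yields eigenvalues ≈ -4, 2. (A is shown rounded to 4 decimals, so these recover the underlying integer eigenvalues to within that precision.)
Verification: the trace of A = -2 equals the sum of eigenvalues -2, and det(A) ≈ -8.0002 matches the eigenvalue product -8.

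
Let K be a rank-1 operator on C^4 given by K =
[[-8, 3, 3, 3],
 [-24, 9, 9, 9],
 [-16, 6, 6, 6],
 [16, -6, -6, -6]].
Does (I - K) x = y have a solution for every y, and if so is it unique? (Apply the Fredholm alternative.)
(I - K) is singular (det(I - K) = 0, i.e. 1 ∈ sigma(K)). (I - K) x = y is solvable iff y ⊥ ker((I - K)^*) = span{(-8, 3, 3, 3)}, i.e. iff -8y_1 + 3y_2 + 3y_3 + 3y_4 = 0. When solvable, the solutions are x = y + c·(1, 3, 2, -2), c arbitrary (ker(I - K) = span{(1, 3, 2, -2)}, dimension 1).

K has rank 1, so it is an outer product K = u v^T: every row of K is a multiple of one row vector. Reading off the entries, u = (1, 3, 2, -2) and v = (-8, 3, 3, 3) (row i of K equals u_i·v^T). A rank-one matrix u v^T satisfies K u = u (v·u) and kills the (3)-dimensional subspace v^⊥, so its characteristic polynomial is lambda^3 (lambda - v·u) with v·u = tr K = 1. Hence the eigenvalues of I - K are 1 (multiplicity 3) and 1 - (1) = 0, so det(I - K) = 0. (Direct check: I - K =
[[9, -3, -3, -3],
 [24, -8, -9, -9],
 [16, -6, -5, -6],
 [-16, 6, 6, 7]]
has determinant 0.) So 1 is an eigenvalue of K and (I - K) is not invertible. The finite-dimensional Fredholm alternative says: either (I - K) is invertible, or ker(I - K) ≠ {0} and then range(I - K) = ker((I - K)^*)^⊥, with dim ker(I - K) = dim ker((I - K)^*). We are in the second case, so we need both kernels. Kernel of I - K: (I - K) u = u - u (v·u) = u - u = 0, so ker(I - K) = span{u} = span{(1, 3, 2, -2)} (it is exactly 1-dimensional because rank(I - K) = 3). Kernel of the adjoint: K is real, so (I - K)^* = I - K^T = I - v u^T, and (I - v u^T) v = v - v (u·v) = 0; hence ker((I - K)^*) = span{v} = span{(-8, 3, 3, 3)}. Therefore (I - K) x = y is solvable iff <y, v> = 0, i.e. iff -8y_1 + 3y_2 + 3y_3 + 3y_4 = 0. When this holds, K y = u (v·y) = 0, so (I - K) y = y and x = y is a particular solution; the full solution set is the line x = y + c·u = y + c·(1, 3, 2, -2), c ∈ C.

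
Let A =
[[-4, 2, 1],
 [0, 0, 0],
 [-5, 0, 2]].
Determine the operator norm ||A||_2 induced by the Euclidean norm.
||A||_2 = sqrt((50 + sqrt(2000))/2) ≈ 6.8819 (= sqrt(largest eigenvalue of A^T A))

||A||_2 = sigma_max(A) = sqrt(lambda_max(A^T A)). Form the symmetric matrix M = A^T A =
[[41, -8, -14],
 [-8, 4, 2],
 [-14, 2, 5]].
Its characteristic polynomial (trace, sum of principal 2x2 minors, determinant of M give the coefficients) is
  p(λ) = det(λ I - M) = λ^3 - 50λ^2 + 125λ.
The constant term is 0, so λ = 0 is a root. Dividing out λ leaves p(λ) = λ(λ^2 - 50λ + 125). For λ^2 - 50λ + 125 the discriminant is 2000. It is nonnegative but not a perfect square, so the roots are real and irrational: λ = (50 ± sqrt(2000))/2 ≈ 47.3607, 2.6393.
So the eigenvalues of A^T A are ≈ 0, 2.6393, 47.3607 (all ≥ 0, as they must be for A^T A). The largest is λ_max = (50 + sqrt(2000))/2 ≈ 47.3607, hence ||A||_2 = sqrt(λ_max) = sqrt((50 + sqrt(2000))/2) ≈ 6.8819.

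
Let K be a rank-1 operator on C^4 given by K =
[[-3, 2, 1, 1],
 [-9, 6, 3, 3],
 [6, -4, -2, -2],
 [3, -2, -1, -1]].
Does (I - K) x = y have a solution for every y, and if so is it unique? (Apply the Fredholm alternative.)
(I - K) is invertible (det(I - K) = 1 ≠ 0), so for every y in C^4 the equation (I - K) x = y has a unique solution.

K has rank 1, so it is an outer product K = u v^T: every row of K is a multiple of one row vector. Reading off the entries, u = (-1, -3, 2, 1) and v = (3, -2, -1, -1) (row i of K equals u_i·v^T). A rank-one matrix u v^T satisfies K u = u (v·u) and kills the (3)-dimensional subspace v^⊥, so its characteristic polynomial is lambda^3 (lambda - v·u) with v·u = tr K = 0. Hence the eigenvalues of I - K are 1 (multiplicity 3) and 1 - (0) = 1, so det(I - K) = 1. (Direct check: I - K =
[[4, -2, -1, -1],
 [9, -5, -3, -3],
 [-6, 4, 3, 2],
 [-3, 2, 1, 2]]
has determinant 1.) The finite-dimensional Fredholm alternative says: either (I - K) is invertible, or ker(I - K) ≠ {0} and then range(I - K) = ker((I - K)^*)^⊥, with dim ker(I - K) = dim ker((I - K)^*). Since det(I - K) ≠ 0, 1 is not an eigenvalue of K and ker(I - K) = {0}, so we are in the first case: for every y there is a unique x = (I - K)^(-1) y. Explicitly, by the Sherman–Morrison formula, (I - u v^T)^(-1) = I + u v^T/(1 - v·u), i.e. (I - K)^(-1) = I + K.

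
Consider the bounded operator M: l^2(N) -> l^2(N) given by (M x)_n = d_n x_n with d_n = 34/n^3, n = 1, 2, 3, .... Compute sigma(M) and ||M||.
sigma(M) = {34/n^3 : n ≥ 1} ∪ {0}; ||M|| = 34

A bounded diagonal operator on l^2 with diagonal entries d_n has spectrum equal to the closure of {d_n : n ≥ 1}: every d_n is an eigenvalue (with eigenvector e_n), so {d_n} ⊂ sigma(M); the spectrum is closed, so its closure is too; and for lambda not in the closure, (M - lambda I) has bounded inverse (the diagonal entries 1/(d_n - lambda) are bounded). For our sequence d_n = 34/n^3, n = 1, 2, 3, ...:
  - {d_n} = {34/n^3 : n ≥ 1}; the only limit point is 0
  - closure = {34/n^3 : n ≥ 1} ∪ {0}
For the norm: a diagonal operator has ||M|| = sup_n |d_n|. Here d_n = 34/n^3 is positive and decreasing, so sup_n |d_n| = d_1 = 34. So ||M|| = 34.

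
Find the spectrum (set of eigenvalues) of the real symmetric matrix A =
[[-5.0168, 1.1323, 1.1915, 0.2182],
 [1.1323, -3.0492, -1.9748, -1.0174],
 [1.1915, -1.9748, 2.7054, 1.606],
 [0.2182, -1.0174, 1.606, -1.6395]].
sigma(A) ≈ {-6, -3, -2, 4}

A is real symmetric, so its spectrum consists of real eigenvalues. Expanding the characteristic polynomial of the displayed matrix gives
  det(λ I - A) = p(λ) = λ^4 + (7)λ^3 + (-8)λ^2 + (-108)λ + (-144.0036).
Solving p(λ) = 0 yields eigenvalues ≈ -6, -3, -2, 4. (A is shown rounded to 4 decimals, so these recover the underlying integer eigenvalues to within that precision.)
Verification: the trace of A = -7 equals the sum of eigenvalues -7, and det(A) ≈ -144.0036 matches the eigenvalue product -144.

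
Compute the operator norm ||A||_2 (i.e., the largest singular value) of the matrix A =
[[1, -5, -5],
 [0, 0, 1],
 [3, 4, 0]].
||A||_2 ≈ 7.7294 (= sqrt(largest eigenvalue of A^T A))

||A||_2 = sigma_max(A) = sqrt(lambda_max(A^T A)). Form the symmetric matrix M = A^T A =
[[10, 7, -5],
 [7, 41, 25],
 [-5, 25, 26]].
Its characteristic polynomial (trace, sum of principal 2x2 minors, determinant of M give the coefficients) is
  p(λ) = det(λ I - M) = λ^3 - 77λ^2 + 1037λ - 361.
No integer candidate from the rational root theorem (±divisors of 361) is a root, so the roots are irrational. The cubic discriminant is Δ = 1771338672 > 0, so there are three distinct real roots. p(0) = -361 and p(1) = 600 have opposite signs, so a root lies in (0, 1); Newton's method refines it to λ ≈ 0.3576. p(16) = 615 and p(17) = -72 have opposite signs, so a root lies in (16, 17); Newton's method refines it to λ ≈ 16.8988. p(59) = -1836 and p(60) = 659 have opposite signs, so a root lies in (59, 60); Newton's method refines it to λ ≈ 59.7436. Check (Vieta): the three roots sum to 77, matching tr M = 77.
So the eigenvalues of A^T A are ≈ 0.3576, 16.8988, 59.7436 (all ≥ 0, as they must be for A^T A). The largest is λ_max ≈ 59.7436, hence ||A||_2 = sqrt(λ_max) ≈ 7.7294.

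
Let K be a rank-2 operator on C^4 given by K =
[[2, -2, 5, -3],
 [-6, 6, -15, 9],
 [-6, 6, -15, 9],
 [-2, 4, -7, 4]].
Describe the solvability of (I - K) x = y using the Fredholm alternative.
(I - K) is invertible (det(I - K) = -3 ≠ 0), so for every y in C^4 the equation (I - K) x = y has a unique solution.

K has rank 2 and factors as K = U V^T = u1 v1^T + u2 v2^T with u1 = (-1, 3, 3, 1), v1 = (-2, 0, -3, 2), u2 = (1, -3, -3, -2), v2 = (0, -2, 2, -1) (multiplying out reproduces the displayed K). The nonzero eigenvalues of U V^T coincide with those of the 2 x 2 matrix G = V^T U = [[v1·u1, v1·u2], [v2·u1, v2·u2]] = [[-5, 3], [-1, 2]], and by the Sylvester determinant identity det(I_4 - U V^T) = det(I_2 - V^T U) = det([[6, -3], [1, -1]]) = (6)(-1) - (-3)(1) = -3. (Direct check: I - K =
[[-1, 2, -5, 3],
 [6, -5, 15, -9],
 [6, -6, 16, -9],
 [2, -4, 7, -3]]
has determinant -3.) The finite-dimensional Fredholm alternative says: either (I - K) is invertible, or ker(I - K) ≠ {0} and then range(I - K) = ker((I - K)^*)^⊥, with dim ker(I - K) = dim ker((I - K)^*). Since det(I - K) ≠ 0, 1 is not an eigenvalue of K and ker(I - K) = {0}, so we are in the first case: for every y there is a unique x = (I - K)^(-1) y. (Explicitly, by the Woodbury identity, (I - U V^T)^(-1) = I + U (I_2 - G)^(-1) V^T.)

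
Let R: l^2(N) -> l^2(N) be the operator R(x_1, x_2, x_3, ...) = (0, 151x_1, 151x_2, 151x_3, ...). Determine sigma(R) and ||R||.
sigma(R) = closed disk {z in C : |z| ≤ 151}; ||R|| = 151

Note R = 151·U where U is the unit right shift (U x)_k = x_{k-1} (with x_0 := 0); so ||R|| = 151||U|| and sigma(R) = 151·sigma(U). ||R x||^2 = sum_{k≥1} |151x_k|^2 = 22801||x||^2, so ||R|| = 151 and sigma(R) ⊂ {|z| ≤ 151}. For any |lambda| < 151, the equation (R - lambda I) x = 0 forces x_1 = 0, then 151x_k = lambda x_{k+1} ⇒ x = 0, so R has no eigenvalues. But (R - lambda I) is not surjective for |lambda| < 151: solving (R - lambda I) x = e_1 would require x_n proportional to (lambda/151)^(-n), which is not in l^2. So every |lambda| < 151 lies in the residual spectrum. The boundary |lambda| = 151 is in the approximate point spectrum (the spectrum is closed). Hence sigma(R) is the closed disk of radius 151.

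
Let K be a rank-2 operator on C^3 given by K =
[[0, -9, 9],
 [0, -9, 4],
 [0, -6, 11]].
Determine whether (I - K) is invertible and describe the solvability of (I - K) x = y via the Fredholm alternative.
(I - K) is invertible (det(I - K) = -76 ≠ 0), so for every y in C^3 the equation (I - K) x = y has a unique solution.

K has rank 2 and factors as K = U V^T = u1 v1^T + u2 v2^T with u1 = (-3, -2, -3), v1 = (0, 3, -3), u2 = (0, -1, 1), v2 = (0, 3, 2) (multiplying out reproduces the displayed K). The nonzero eigenvalues of U V^T coincide with those of the 2 x 2 matrix G = V^T U = [[v1·u1, v1·u2], [v2·u1, v2·u2]] = [[3, -6], [-12, -1]], and by the Sylvester determinant identity det(I_3 - U V^T) = det(I_2 - V^T U) = det([[-2, 6], [12, 2]]) = (-2)(2) - (6)(12) = -76. (Direct check: I - K =
[[1, 9, -9],
 [0, 10, -4],
 [0, 6, -10]]
has determinant -76.) The finite-dimensional Fredholm alternative says: either (I - K) is invertible, or ker(I - K) ≠ {0} and then range(I - K) = ker((I - K)^*)^⊥, with dim ker(I - K) = dim ker((I - K)^*). Since det(I - K) ≠ 0, 1 is not an eigenvalue of K and ker(I - K) = {0}, so we are in the first case: for every y there is a unique x = (I - K)^(-1) y. (Explicitly, by the Woodbury identity, (I - U V^T)^(-1) = I + U (I_2 - G)^(-1) V^T.)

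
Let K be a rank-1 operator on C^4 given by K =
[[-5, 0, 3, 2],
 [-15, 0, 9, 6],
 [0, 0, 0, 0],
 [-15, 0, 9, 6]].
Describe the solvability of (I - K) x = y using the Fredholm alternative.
(I - K) is singular (det(I - K) = 0, i.e. 1 ∈ sigma(K)). (I - K) x = y is solvable iff y ⊥ ker((I - K)^*) = span{(-5, 0, 3, 2)}, i.e. iff -5y_1 + 3y_3 + 2y_4 = 0. When solvable, the solutions are x = y + c·(1, 3, 0, 3), c arbitrary (ker(I - K) = span{(1, 3, 0, 3)}, dimension 1).

K has rank 1, so it is an outer product K = u v^T: every row of K is a multiple of one row vector. Reading off the entries, u = (1, 3, 0, 3) and v = (-5, 0, 3, 2) (row i of K equals u_i·v^T). A rank-one matrix u v^T satisfies K u = u (v·u) and kills the (3)-dimensional subspace v^⊥, so its characteristic polynomial is lambda^3 (lambda - v·u) with v·u = tr K = 1. Hence the eigenvalues of I - K are 1 (multiplicity 3) and 1 - (1) = 0, so det(I - K) = 0. (Direct check: I - K =
[[6, 0, -3, -2],
 [15, 1, -9, -6],
 [0, 0, 1, 0],
 [15, 0, -9, -5]]
has determinant 0.) So 1 is an eigenvalue of K and (I - K) is not invertible. The finite-dimensional Fredholm alternative says: either (I - K) is invertible, or ker(I - K) ≠ {0} and then range(I - K) = ker((I - K)^*)^⊥, with dim ker(I - K) = dim ker((I - K)^*). We are in the second case, so we need both kernels. Kernel of I - K: (I - K) u = u - u (v·u) = u - u = 0, so ker(I - K) = span{u} = span{(1, 3, 0, 3)} (it is exactly 1-dimensional because rank(I - K) = 3). Kernel of the adjoint: K is real, so (I - K)^* = I - K^T = I - v u^T, and (I - v u^T) v = v - v (u·v) = 0; hence ker((I - K)^*) = span{v} = span{(-5, 0, 3, 2)}. Therefore (I - K) x = y is solvable iff <y, v> = 0, i.e. iff -5y_1 + 3y_3 + 2y_4 = 0. When this holds, K y = u (v·y) = 0, so (I - K) y = y and x = y is a particular solution; the full solution set is the line x = y + c·u = y + c·(1, 3, 0, 3), c ∈ C.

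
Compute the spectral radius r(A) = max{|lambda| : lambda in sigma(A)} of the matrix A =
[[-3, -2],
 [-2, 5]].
r(A) = (2 + sqrt(80))/2 ≈ 5.4721

The eigenvalues of A are the roots of its characteristic polynomial. With M = A (coefficients from the trace and determinant):
  p(λ) = det(λ I - M) = λ^2 - 2λ - 19.
For λ^2 - 2λ - 19 the discriminant is 80. It is nonnegative but not a perfect square, so the roots are real and irrational: λ = (2 ± sqrt(80))/2 ≈ 5.4721, -3.4721.
Thus the eigenvalues (to 4 decimals) are 5.4721 (modulus 5.4721); -3.4721 (modulus 3.4721). The spectral radius is the largest modulus: r(A) = (2 + sqrt(80))/2 ≈ 5.4721. (Cross-check: r(A) ≤ ||A||_2 ≈ 5.4721; equality holds whenever A is normal, though it can also hold for some non-normal A.)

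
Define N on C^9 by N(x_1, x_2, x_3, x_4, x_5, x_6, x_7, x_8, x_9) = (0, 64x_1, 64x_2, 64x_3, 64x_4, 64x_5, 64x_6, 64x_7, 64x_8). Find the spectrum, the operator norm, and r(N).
sigma(N) = {0}; ||N|| = 64; r(N) = 0. (N is nilpotent with N^9 = 0.)

On C^9, N is a strictly lower-triangular matrix with 64 on the subdiagonal and zeros elsewhere, so its characteristic polynomial is lambda^9 and every eigenvalue is 0: sigma(N) = {0}. For the operator norm, N e_i = 64e_{i+1} for i = 1, ..., 8 and N e_9 = 0, so the singular values of N are 64 (with multiplicity 8) and 0; hence ||N|| = 64. The spectral radius r(N) = max|lambda| = 0. Note ||N|| > r(N) — characteristic of non-normal nilpotent operators. Indeed N^9 = 0.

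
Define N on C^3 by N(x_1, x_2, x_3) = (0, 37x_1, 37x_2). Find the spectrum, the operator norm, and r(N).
sigma(N) = {0}; ||N|| = 37; r(N) = 0. (N is nilpotent with N^3 = 0.)

On C^3, N is a strictly lower-triangular matrix with 37 on the subdiagonal and zeros elsewhere, so its characteristic polynomial is lambda^3 and every eigenvalue is 0: sigma(N) = {0}. For the operator norm, N e_i = 37e_{i+1} for i = 1, ..., 2 and N e_3 = 0, so the singular values of N are 37 (with multiplicity 2) and 0; hence ||N|| = 37. The spectral radius r(N) = max|lambda| = 0. Note ||N|| > r(N) — characteristic of non-normal nilpotent operators. Indeed N^3 = 0.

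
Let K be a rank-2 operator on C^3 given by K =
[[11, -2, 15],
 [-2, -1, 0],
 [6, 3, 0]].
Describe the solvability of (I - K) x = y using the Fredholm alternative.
(I - K) is invertible (det(I - K) = -114 ≠ 0), so for every y in C^3 the equation (I - K) x = y has a unique solution.

K has rank 2 and factors as K = U V^T = u1 v1^T + u2 v2^T with u1 = (-3, 1, -3), v1 = (-3, 0, -3), u2 = (2, 1, -3), v2 = (1, -1, 3) (multiplying out reproduces the displayed K). The nonzero eigenvalues of U V^T coincide with those of the 2 x 2 matrix G = V^T U = [[v1·u1, v1·u2], [v2·u1, v2·u2]] = [[18, 3], [-13, -8]], and by the Sylvester determinant identity det(I_3 - U V^T) = det(I_2 - V^T U) = det([[-17, -3], [13, 9]]) = (-17)(9) - (-3)(13) = -114. (Direct check: I - K =
[[-10, 2, -15],
 [2, 2, 0],
 [-6, -3, 1]]
has determinant -114.) The finite-dimensional Fredholm alternative says: either (I - K) is invertible, or ker(I - K) ≠ {0} and then range(I - K) = ker((I - K)^*)^⊥, with dim ker(I - K) = dim ker((I - K)^*). Since det(I - K) ≠ 0, 1 is not an eigenvalue of K and ker(I - K) = {0}, so we are in the first case: for every y there is a unique x = (I - K)^(-1) y. (Explicitly, by the Woodbury identity, (I - U V^T)^(-1) = I + U (I_2 - G)^(-1) V^T.)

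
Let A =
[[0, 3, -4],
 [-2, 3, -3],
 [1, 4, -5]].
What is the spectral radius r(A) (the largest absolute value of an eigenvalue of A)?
r(A) ≈ 2.9186

The eigenvalues of A are the roots of its characteristic polynomial. With M = A (coefficients from the trace, the sum of principal 2x2 minors, and det A):
  p(λ) = det(λ I - M) = λ^3 + 2λ^2 + 7λ - 5.
No integer candidate from the rational root theorem (±divisors of 5) is a root, so the roots are irrational. The cubic discriminant is Δ = -2951 < 0, so there is one real root and a complex-conjugate pair. p(0) = -5 and p(1) = 5 have opposite signs, so a root lies in (0, 1); Newton's method refines it to λ ≈ 0.587. Dividing out (λ - (0.587)) leaves approximately λ^2 + 2.587λ + 8.5184. For λ^2 + 2.587λ + 8.5184 the discriminant is -27.3814. It is negative, so the remaining roots are the complex-conjugate pair λ ≈ -1.2935 ± 2.6164i. Their product equals the constant term, so |λ|^2 ≈ 8.5184 and |λ| ≈ 2.9186.
Thus the eigenvalues (to 4 decimals) are 0.587 (modulus 0.587); -1.2935 ± 2.6164i (modulus 2.9186). The spectral radius is the largest modulus: r(A) ≈ 2.9186. (Cross-check: r(A) ≤ ||A||_2 ≈ 9.1557; equality holds whenever A is normal, though it can also hold for some non-normal A.)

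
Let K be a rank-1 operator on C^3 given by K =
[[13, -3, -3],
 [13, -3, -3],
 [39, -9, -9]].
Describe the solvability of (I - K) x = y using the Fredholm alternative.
(I - K) is singular (det(I - K) = 0, i.e. 1 ∈ sigma(K)). (I - K) x = y is solvable iff y ⊥ ker((I - K)^*) = span{(13, -3, -3)}, i.e. iff 13y_1 - 3y_2 - 3y_3 = 0. When solvable, the solutions are x = y + c·(1, 1, 3), c arbitrary (ker(I - K) = span{(1, 1, 3)}, dimension 1).

K has rank 1, so it is an outer product K = u v^T: every row of K is a multiple of one row vector. Reading off the entries, u = (1, 1, 3) and v = (13, -3, -3) (row i of K equals u_i·v^T). A rank-one matrix u v^T satisfies K u = u (v·u) and kills the (2)-dimensional subspace v^⊥, so its characteristic polynomial is lambda^2 (lambda - v·u) with v·u = tr K = 1. Hence the eigenvalues of I - K are 1 (multiplicity 2) and 1 - (1) = 0, so det(I - K) = 0. (Direct check: I - K =
[[-12, 3, 3],
 [-13, 4, 3],
 [-39, 9, 10]]
has determinant 0.) So 1 is an eigenvalue of K and (I - K) is not invertible. The finite-dimensional Fredholm alternative says: either (I - K) is invertible, or ker(I - K) ≠ {0} and then range(I - K) = ker((I - K)^*)^⊥, with dim ker(I - K) = dim ker((I - K)^*). We are in the second case, so we need both kernels. Kernel of I - K: (I - K) u = u - u (v·u) = u - u = 0, so ker(I - K) = span{u} = span{(1, 1, 3)} (it is exactly 1-dimensional because rank(I - K) = 2). Kernel of the adjoint: K is real, so (I - K)^* = I - K^T = I - v u^T, and (I - v u^T) v = v - v (u·v) = 0; hence ker((I - K)^*) = span{v} = span{(13, -3, -3)}. Therefore (I - K) x = y is solvable iff <y, v> = 0, i.e. iff 13y_1 - 3y_2 - 3y_3 = 0. When this holds, K y = u (v·y) = 0, so (I - K) y = y and x = y is a particular solution; the full solution set is the line x = y + c·u = y + c·(1, 1, 3), c ∈ C.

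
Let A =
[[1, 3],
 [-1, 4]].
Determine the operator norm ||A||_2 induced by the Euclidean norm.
||A||_2 = sqrt((27 + sqrt(533))/2) ≈ 5.0043 (= sqrt(largest eigenvalue of A^T A))

||A||_2 = sigma_max(A) = sqrt(lambda_max(A^T A)). Form the symmetric matrix M = A^T A =
[[2, -1],
 [-1, 25]].
Its characteristic polynomial (trace, determinant of M give the coefficients) is
  p(λ) = det(λ I - M) = λ^2 - 27λ + 49.
For λ^2 - 27λ + 49 the discriminant is 533. It is nonnegative but not a perfect square, so the roots are real and irrational: λ = (27 ± sqrt(533))/2 ≈ 25.0434, 1.9566.
So the eigenvalues of A^T A are ≈ 1.9566, 25.0434 (all ≥ 0, as they must be for A^T A). The largest is λ_max = (27 + sqrt(533))/2 ≈ 25.0434, hence ||A||_2 = sqrt(λ_max) = sqrt((27 + sqrt(533))/2) ≈ 5.0043.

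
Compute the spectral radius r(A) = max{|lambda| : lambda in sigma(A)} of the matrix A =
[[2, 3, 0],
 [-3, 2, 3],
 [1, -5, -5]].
r(A) ≈ 3.3354

The eigenvalues of A are the roots of its characteristic polynomial. With M = A (coefficients from the trace, the sum of principal 2x2 minors, and det A):
  p(λ) = det(λ I - M) = λ^3 + λ^2 + 8λ + 26.
No integer candidate from the rational root theorem (±divisors of 26) is a root, so the roots are irrational. The cubic discriminant is Δ = -16596 < 0, so there is one real root and a complex-conjugate pair. p(-3) = -16 and p(-2) = 6 have opposite signs, so a root lies in (-3, -2); Newton's method refines it to λ ≈ -2.3371. Dividing out (λ - (-2.3371)) leaves approximately λ^2 - 1.3371λ + 11.1249. For λ^2 - 1.3371λ + 11.1249 the discriminant is -42.7119. It is negative, so the remaining roots are the complex-conjugate pair λ ≈ 0.6685 ± 3.2677i. Their product equals the constant term, so |λ|^2 ≈ 11.1249 and |λ| ≈ 3.3354.
Thus the eigenvalues (to 4 decimals) are -2.3371 (modulus 2.3371); 0.6685 ± 3.2677i (modulus 3.3354). The spectral radius is the largest modulus: r(A) ≈ 3.3354. (Cross-check: r(A) ≤ ||A||_2 ≈ 8.3794; equality holds whenever A is normal, though it can also hold for some non-normal A.)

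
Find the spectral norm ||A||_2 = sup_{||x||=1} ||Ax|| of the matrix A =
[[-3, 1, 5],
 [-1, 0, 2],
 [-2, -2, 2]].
||A||_2 ≈ 6.8228 (= sqrt(largest eigenvalue of A^T A))

||A||_2 = sigma_max(A) = sqrt(lambda_max(A^T A)). Form the symmetric matrix M = A^T A =
[[14, 1, -21],
 [1, 5, 1],
 [-21, 1, 33]].
Its characteristic polynomial (trace, sum of principal 2x2 minors, determinant of M give the coefficients) is
  p(λ) = det(λ I - M) = λ^3 - 52λ^2 + 254λ - 16.
No integer candidate from the rational root theorem (±divisors of 16) is a root, so the roots are irrational. The cubic discriminant is Δ = 103701088 > 0, so there are three distinct real roots. p(0) = -16 and p(1) = 187 have opposite signs, so a root lies in (0, 1); Newton's method refines it to λ ≈ 0.0638. p(5) = 79 and p(6) = -148 have opposite signs, so a root lies in (5, 6); Newton's method refines it to λ ≈ 5.3852. p(46) = -1028 and p(47) = 877 have opposite signs, so a root lies in (46, 47); Newton's method refines it to λ ≈ 46.551. Check (Vieta): the three roots sum to 52, matching tr M = 52.
So the eigenvalues of A^T A are ≈ 0.0638, 5.3852, 46.551 (all ≥ 0, as they must be for A^T A). The largest is λ_max ≈ 46.551, hence ||A||_2 = sqrt(λ_max) ≈ 6.8228.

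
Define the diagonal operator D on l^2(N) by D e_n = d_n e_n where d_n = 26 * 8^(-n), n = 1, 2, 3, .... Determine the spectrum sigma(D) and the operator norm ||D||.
sigma(D) = {26 * 8^(-n) : n ≥ 1} ∪ {0}; ||D|| = 13/4

A bounded diagonal operator on l^2 with diagonal entries d_n has spectrum equal to the closure of {d_n : n ≥ 1}: every d_n is an eigenvalue (with eigenvector e_n), so {d_n} ⊂ sigma(D); the spectrum is closed, so its closure is too; and for lambda not in the closure, (D - lambda I) has bounded inverse (the diagonal entries 1/(d_n - lambda) are bounded). For our sequence d_n = 26 * 8^(-n), n = 1, 2, 3, ...:
  - {d_n} = {26 * 8^(-n) : n ≥ 1}; the only limit point is 0
  - closure = {26 * 8^(-n) : n ≥ 1} ∪ {0}
For the norm: a diagonal operator has ||D|| = sup_n |d_n|. Here d_n = 26 * 8^(-n) is positive and decreasing, so sup_n |d_n| = d_1 = 26/8 = 13/4. So ||D|| = 13/4.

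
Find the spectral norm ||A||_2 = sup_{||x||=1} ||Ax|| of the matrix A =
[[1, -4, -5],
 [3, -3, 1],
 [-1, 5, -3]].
||A||_2 ≈ 7.5591 (= sqrt(largest eigenvalue of A^T A))

||A||_2 = sigma_max(A) = sqrt(lambda_max(A^T A)). Form the symmetric matrix M = A^T A =
[[11, -18, 1],
 [-18, 50, 2],
 [1, 2, 35]].
Its characteristic polynomial (trace, sum of principal 2x2 minors, determinant of M give the coefficients) is
  p(λ) = det(λ I - M) = λ^3 - 96λ^2 + 2356λ - 7744.
No integer candidate from the rational root theorem (±divisors of 7744) is a root, so the roots are irrational. The cubic discriminant is Δ = 1347812096 > 0, so there are three distinct real roots. p(3) = -1513 and p(4) = 208 have opposite signs, so a root lies in (3, 4); Newton's method refines it to λ ≈ 3.8737. p(34) = 688 and p(35) = -9 have opposite signs, so a root lies in (34, 35); Newton's method refines it to λ ≈ 34.9869. p(57) = -163 and p(58) = 1072 have opposite signs, so a root lies in (57, 58); Newton's method refines it to λ ≈ 57.1394. Check (Vieta): the three roots sum to 96, matching tr M = 96.
So the eigenvalues of A^T A are ≈ 3.8737, 34.9869, 57.1394 (all ≥ 0, as they must be for A^T A). The largest is λ_max ≈ 57.1394, hence ||A||_2 = sqrt(λ_max) ≈ 7.5591.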